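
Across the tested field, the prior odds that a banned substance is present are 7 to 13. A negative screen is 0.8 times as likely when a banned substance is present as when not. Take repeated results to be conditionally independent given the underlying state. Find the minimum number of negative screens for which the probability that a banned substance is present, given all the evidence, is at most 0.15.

5

Prior odds = 7/13.
Likelihood ratio per negative screen = 0.8.
Target odds: 0.15 ÷ 0.85 = 3/17.
Require 0.8ⁿ ≤ 3/17 ÷ (7/13) = 39/119.
0.8⁴ = 0.4096 is still above 39/119 but 0.8⁵ = 0.32768 is at or below it, so n = 5.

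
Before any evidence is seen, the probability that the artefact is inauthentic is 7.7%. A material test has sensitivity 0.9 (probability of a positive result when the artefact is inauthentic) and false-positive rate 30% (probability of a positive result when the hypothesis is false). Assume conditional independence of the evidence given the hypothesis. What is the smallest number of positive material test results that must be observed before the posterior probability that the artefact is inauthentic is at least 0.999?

9

Prior odds: 0.077 ÷ 0.923 = 77/923.
Likelihood ratio of a positive result = 0.9/0.3 = 3.
Target odds: 0.999 ÷ 0.001 = 999.
Need (77/923) × 3ⁿ ≥ 999, i.e. 3ⁿ ≥ 922077/77.
3⁸ = 6561 falls short of 922077/77 but 3⁹ = 19683 reaches it, so n = 9.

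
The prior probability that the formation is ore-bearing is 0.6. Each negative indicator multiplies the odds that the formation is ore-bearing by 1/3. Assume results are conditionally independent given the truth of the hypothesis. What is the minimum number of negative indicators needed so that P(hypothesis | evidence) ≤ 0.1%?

Prior odds: 0.6 ÷ 0.4 = 1.5.
Likelihood ratio per negative indicator = 1/3.
Target posterior odds = 0.001/0.999 = 1/999.
Require (1/3)ⁿ ≤ 1/999 ÷ 1.5 = 2/2997.
(1/3)⁶ = 1/729 is still above 2/2997 but (1/3)⁷ = 1/2187 is at or below it, so n = 7.

7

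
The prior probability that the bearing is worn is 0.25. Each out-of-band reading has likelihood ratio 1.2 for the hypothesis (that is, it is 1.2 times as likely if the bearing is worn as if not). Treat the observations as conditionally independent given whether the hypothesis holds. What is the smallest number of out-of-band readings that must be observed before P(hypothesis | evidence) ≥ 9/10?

Prior odds = 0.25/0.75 = 1/3.
Likelihood ratio per out-of-band reading = 1.2.
Target odds: 0.9 ÷ 0.1 = 9.
Need (1/3) × 1.2ⁿ ≥ 9, i.e. 1.2ⁿ ≥ 27.
1.2¹⁸ ≈26.6233 falls short of 27 but 1.2¹⁹ ≈31.948 reaches it, so n = 19.

19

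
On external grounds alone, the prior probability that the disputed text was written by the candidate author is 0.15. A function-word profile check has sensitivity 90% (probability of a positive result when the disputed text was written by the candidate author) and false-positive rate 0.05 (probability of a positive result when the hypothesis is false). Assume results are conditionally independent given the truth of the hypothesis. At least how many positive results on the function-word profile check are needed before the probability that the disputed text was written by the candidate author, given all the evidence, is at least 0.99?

3

Prior odds: 0.15 ÷ 0.85 = 3/17.
Likelihood ratio of a positive result = 0.9/0.05 = 18.
Target posterior odds = 0.99/0.01 = 99.
Need (3/17) × 18ⁿ ≥ 99, i.e. 18ⁿ ≥ 561.
18² = 324 falls short of 561 but 18³ = 5832 reaches it, so n = 3.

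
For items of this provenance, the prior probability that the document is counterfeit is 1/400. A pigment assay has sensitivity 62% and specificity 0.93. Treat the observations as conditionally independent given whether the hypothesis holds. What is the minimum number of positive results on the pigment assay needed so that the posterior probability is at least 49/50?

Prior odds: 0.0025 ÷ 0.9975 = 1/399.
False-positive rate = 1 − 0.93 = 0.07; likelihood ratio of a positive = 0.62/0.07 = 62/7.
Target odds: 0.98 ÷ 0.02 = 49.
Require (62/7)ⁿ ≥ 49 ÷ (1/399) = 19551.
(62/7)⁴ = 14776336/2401 falls short of 19551 but (62/7)⁵ = 916132832/16807 reaches it, so n = 5.

5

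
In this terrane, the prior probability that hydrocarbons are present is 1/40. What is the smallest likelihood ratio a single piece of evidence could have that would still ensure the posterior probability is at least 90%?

Prior odds = 0.025/0.975 = 1/39.
Target odds = 0.9/0.1 = 9.
Required Bayes factor = 9 ÷ (1/39) = 351.

351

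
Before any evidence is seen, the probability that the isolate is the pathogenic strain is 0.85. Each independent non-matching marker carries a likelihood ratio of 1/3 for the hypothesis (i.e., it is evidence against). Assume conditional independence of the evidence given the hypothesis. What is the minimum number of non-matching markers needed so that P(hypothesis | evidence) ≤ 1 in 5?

Prior odds = 0.85/0.15 = 17/3.
Likelihood ratio per non-matching marker = 1/3.
Target odds: 0.2 ÷ 0.8 = 0.25.
Require (1/3)ⁿ ≤ 0.25 ÷ (17/3) = 3/68.
(1/3)² = 1/9 is still above 3/68 but (1/3)³ = 1/27 is at or below it, so n = 3.

3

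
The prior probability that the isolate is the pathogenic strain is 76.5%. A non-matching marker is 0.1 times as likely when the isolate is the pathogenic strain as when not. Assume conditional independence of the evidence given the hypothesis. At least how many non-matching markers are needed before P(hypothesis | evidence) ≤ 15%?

Prior odds = 0.765/0.235 = 153/47.
Likelihood ratio per non-matching marker = 0.1.
Target odds: 0.15 ÷ 0.85 = 3/17.
Require 0.1ⁿ ≤ 3/17 ÷ (153/47) = 47/867.
0.1¹ = 0.1 is still above 47/867 but 0.1² = 0.01 is at or below it, so n = 2.

2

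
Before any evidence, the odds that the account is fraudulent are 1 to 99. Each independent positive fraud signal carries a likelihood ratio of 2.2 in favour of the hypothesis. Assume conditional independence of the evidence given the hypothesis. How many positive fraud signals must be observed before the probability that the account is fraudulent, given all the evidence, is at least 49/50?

11

Prior odds = 1/99.
Likelihood ratio per positive fraud signal = 2.2.
Target posterior odds = 0.98/0.02 = 49.
Require 2.2ⁿ ≥ 49 ÷ (1/99) = 4851.
2.2¹⁰ ≈2655.99 falls short of 4851 but 2.2¹¹ ≈5843.18 reaches it, so n = 11.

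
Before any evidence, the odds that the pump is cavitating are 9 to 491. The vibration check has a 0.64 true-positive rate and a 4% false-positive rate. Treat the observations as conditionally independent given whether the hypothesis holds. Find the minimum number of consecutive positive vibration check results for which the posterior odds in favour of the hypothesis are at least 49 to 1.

Prior odds = 9/491.
Likelihood ratio of a positive result = 0.64/0.04 = 16.
Target odds = 49.
Need (9/491) × 16ⁿ ≥ 49, i.e. 16ⁿ ≥ 24059/9.
16² = 256 falls short of 24059/9 but 16³ = 4096 reaches it, so n = 3.

3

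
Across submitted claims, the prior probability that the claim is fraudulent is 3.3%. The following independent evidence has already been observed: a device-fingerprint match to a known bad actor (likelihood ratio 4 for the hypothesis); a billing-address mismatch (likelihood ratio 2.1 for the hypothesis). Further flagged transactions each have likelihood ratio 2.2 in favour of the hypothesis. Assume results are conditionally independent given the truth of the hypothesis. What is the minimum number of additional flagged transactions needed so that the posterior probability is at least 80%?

Prior odds = 0.033/0.967 = 33/967.
Combined Bayes factor of the evidence already in hand = 4 × 2.1 = 8.4.
Odds after that evidence = (33/967) × 8.4 = 1386/4835.
Target odds = 0.8/0.2 = 4.
Need 2.2ⁿ ≥ 4 ÷ (1386/4835) = 9670/693.
2.2³ = 10.648 falls short of 9670/693 but 2.2⁴ = 23.4256 reaches it, so n = 4.

4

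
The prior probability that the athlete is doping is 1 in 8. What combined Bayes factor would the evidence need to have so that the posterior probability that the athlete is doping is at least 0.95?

133

Prior odds = 0.125/0.875 = 1/7.
Target odds = 0.95/0.05 = 19.
Required Bayes factor = 19 ÷ (1/7) = 133.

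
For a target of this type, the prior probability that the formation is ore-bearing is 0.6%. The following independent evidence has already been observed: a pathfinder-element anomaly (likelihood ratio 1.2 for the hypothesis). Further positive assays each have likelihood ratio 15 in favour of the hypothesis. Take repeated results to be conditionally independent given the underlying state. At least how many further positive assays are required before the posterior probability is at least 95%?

Prior odds = 0.006/0.994 = 3/497.
Bayes factor of the evidence already in hand = 1.2.
Odds after that evidence = (3/497) × 1.2 = 18/2485.
Target odds = 0.95/0.05 = 19.
Need 15ⁿ ≥ 19 ÷ (18/2485) = 47215/18.
15² = 225 falls short of 47215/18 but 15³ = 3375 reaches it, so n = 3.

3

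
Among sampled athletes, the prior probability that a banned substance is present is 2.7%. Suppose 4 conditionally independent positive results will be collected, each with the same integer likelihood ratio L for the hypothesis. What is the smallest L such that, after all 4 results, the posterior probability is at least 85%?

4

Prior odds = 0.027/0.973 = 27/973.
Target odds = 0.85/0.15 = 17/3.
Need L⁴ ≥ 17/3 ÷ (27/973) = 16541/81.
3⁴ = 81 < 16541/81 ≤ 256 = 4⁴, so L = 4.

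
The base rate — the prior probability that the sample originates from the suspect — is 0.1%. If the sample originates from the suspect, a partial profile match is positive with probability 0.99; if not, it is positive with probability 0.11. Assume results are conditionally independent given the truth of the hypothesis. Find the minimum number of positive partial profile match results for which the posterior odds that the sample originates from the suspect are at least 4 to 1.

Prior odds: 0.001 ÷ 0.999 = 1/999.
Likelihood ratio of a positive = 0.99/0.11 = 9.
Target odds = 4.
Require 9ⁿ ≥ 4 ÷ (1/999) = 3996.
9³ = 729 falls short of 3996 but 9⁴ = 6561 reaches it, so n = 4.

4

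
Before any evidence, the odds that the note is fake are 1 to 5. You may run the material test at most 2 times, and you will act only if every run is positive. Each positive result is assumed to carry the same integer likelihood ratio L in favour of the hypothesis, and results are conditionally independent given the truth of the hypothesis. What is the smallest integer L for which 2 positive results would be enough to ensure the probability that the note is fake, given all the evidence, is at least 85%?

6

Prior odds = 0.2.
Target odds = 0.85/0.15 = 17/3.
Need L² ≥ 17/3 ÷ 0.2 = 85/3.
5² = 25 < 85/3 ≤ 36 = 6², so L = 6.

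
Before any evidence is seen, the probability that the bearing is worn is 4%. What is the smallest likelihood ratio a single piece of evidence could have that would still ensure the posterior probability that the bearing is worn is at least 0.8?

96

Prior odds = 0.04/0.96 = 1/24.
Target odds = 0.8/0.2 = 4.
Required Bayes factor = 4 ÷ (1/24) = 96.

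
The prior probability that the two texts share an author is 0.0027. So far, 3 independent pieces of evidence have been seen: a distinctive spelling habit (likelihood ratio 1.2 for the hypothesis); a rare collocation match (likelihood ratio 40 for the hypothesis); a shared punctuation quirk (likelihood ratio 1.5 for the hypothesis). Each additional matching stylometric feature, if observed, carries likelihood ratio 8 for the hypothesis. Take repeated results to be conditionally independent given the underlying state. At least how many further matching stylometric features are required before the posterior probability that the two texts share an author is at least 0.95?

3

Prior odds = 0.0027/0.9973 = 27/9973.
Combined Bayes factor of the evidence already in hand = 1.2 × 40 × 1.5 = 72.
Odds after that evidence = (27/9973) × 72 = 1944/9973.
Target odds = 0.95/0.05 = 19.
Need 8ⁿ ≥ 19 ÷ (1944/9973) = 189487/1944.
8² = 64 falls short of 189487/1944 but 8³ = 512 reaches it, so n = 3.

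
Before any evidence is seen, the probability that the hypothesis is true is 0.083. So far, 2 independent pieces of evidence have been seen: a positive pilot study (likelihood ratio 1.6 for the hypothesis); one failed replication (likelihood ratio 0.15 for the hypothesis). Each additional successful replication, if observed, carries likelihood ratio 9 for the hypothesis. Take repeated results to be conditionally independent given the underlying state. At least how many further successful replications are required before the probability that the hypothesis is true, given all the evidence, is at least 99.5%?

Prior odds = 0.083/0.917 = 83/917.
Combined Bayes factor of the evidence already in hand = 1.6 × 0.15 = 0.24.
Odds after that evidence = (83/917) × 0.24 = 498/22925.
Target odds = 0.995/0.005 = 199.
Need 9ⁿ ≥ 199 ÷ (498/22925) = 4562075/498.
9⁴ = 6561 falls short of 4562075/498 but 9⁵ = 59049 reaches it, so n = 5.

5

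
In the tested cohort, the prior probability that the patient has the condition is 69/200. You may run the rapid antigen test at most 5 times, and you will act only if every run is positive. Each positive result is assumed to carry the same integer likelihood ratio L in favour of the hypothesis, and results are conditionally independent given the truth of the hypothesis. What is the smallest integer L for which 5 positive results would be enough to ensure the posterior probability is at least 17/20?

Prior odds = 0.345/0.655 = 69/131.
Target odds = 0.85/0.15 = 17/3.
Need L⁵ ≥ 17/3 ÷ (69/131) = 2227/207.
1⁵ = 1 < 2227/207 ≤ 32 = 2⁵, so L = 2.

2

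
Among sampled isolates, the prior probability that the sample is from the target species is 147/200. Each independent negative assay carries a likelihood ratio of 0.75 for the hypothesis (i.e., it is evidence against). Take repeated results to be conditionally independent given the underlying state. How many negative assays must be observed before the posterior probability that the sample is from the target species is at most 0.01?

Prior odds: 0.735 ÷ 0.265 = 147/53.
Likelihood ratio per negative assay = 0.75.
Target posterior odds = 0.01/0.99 = 1/99.
Require 0.75ⁿ ≤ 1/99 ÷ (147/53) = 53/14553.
0.75¹⁹ ≈0.00422828 is still above 53/14553 but 0.75²⁰ ≈0.00317121 is at or below it, so n = 20.

20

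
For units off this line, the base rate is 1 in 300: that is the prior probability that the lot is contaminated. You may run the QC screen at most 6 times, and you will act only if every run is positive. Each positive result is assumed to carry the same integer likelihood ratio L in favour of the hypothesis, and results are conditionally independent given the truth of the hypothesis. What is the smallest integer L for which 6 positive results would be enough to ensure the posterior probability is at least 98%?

Prior odds = (1/300)/(299/300) = 1/299.
Target odds = 0.98/0.02 = 49.
Need L⁶ ≥ 49 ÷ (1/299) = 14651.
4⁶ = 4096 < 14651 ≤ 15625 = 5⁶, so L = 5.

5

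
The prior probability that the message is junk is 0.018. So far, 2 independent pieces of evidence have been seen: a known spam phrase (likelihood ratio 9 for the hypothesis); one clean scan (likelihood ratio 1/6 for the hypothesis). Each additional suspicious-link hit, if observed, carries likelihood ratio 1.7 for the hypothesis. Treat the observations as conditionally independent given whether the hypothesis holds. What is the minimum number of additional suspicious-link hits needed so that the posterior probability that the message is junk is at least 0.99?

16

Prior odds = 0.018/0.982 = 9/491.
Combined Bayes factor of the evidence already in hand = 9 × (1/6) = 1.5.
Odds after that evidence = (9/491) × 1.5 = 27/982.
Target odds = 0.99/0.01 = 99.
Need 1.7ⁿ ≥ 99 ÷ (27/982) = 10802/3.
1.7¹⁵ ≈2862.42 falls short of 10802/3 but 1.7¹⁶ ≈4866.12 reaches it, so n = 16.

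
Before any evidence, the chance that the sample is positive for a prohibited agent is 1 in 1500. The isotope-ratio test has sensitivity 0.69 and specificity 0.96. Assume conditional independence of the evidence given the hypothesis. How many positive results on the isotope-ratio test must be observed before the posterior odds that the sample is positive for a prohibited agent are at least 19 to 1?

Prior odds = (1/1500)/(1499/1500) = 1/1499.
False-positive rate = 1 − 0.96 = 0.04; likelihood ratio of a positive = 0.69/0.04 = 17.25.
Target odds = 19.
Require 17.25ⁿ ≥ 19 ÷ (1/1499) = 28481.
17.25³ = 5132.953125 falls short of 28481 but 17.25⁴ = 22667121/256 reaches it, so n = 4.

4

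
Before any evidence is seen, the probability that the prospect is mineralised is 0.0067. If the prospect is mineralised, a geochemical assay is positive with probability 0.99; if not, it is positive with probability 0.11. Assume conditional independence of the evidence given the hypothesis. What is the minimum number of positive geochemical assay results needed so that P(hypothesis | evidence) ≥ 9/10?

Prior odds = 0.0067/0.9933 = 67/9933.
Likelihood ratio of a positive = 0.99/0.11 = 9.
Target odds: 0.9 ÷ 0.1 = 9.
Require 9ⁿ ≥ 9 ÷ (67/9933) = 89397/67.
9³ = 729 falls short of 89397/67 but 9⁴ = 6561 reaches it, so n = 4.

4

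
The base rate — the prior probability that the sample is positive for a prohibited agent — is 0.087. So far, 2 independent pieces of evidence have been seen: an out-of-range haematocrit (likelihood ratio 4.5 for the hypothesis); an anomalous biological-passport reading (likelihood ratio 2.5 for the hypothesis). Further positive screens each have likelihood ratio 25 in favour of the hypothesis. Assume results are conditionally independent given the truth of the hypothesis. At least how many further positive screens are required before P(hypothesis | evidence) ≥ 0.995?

2

Prior odds = 0.087/0.913 = 87/913.
Combined Bayes factor of the evidence already in hand = 4.5 × 2.5 = 11.25.
Odds after that evidence = (87/913) × 11.25 = 3915/3652.
Target odds = 0.995/0.005 = 199.
Need 25ⁿ ≥ 199 ÷ (3915/3652) = 726748/3915.
25¹ = 25 falls short of 726748/3915 but 25² = 625 reaches it, so n = 2.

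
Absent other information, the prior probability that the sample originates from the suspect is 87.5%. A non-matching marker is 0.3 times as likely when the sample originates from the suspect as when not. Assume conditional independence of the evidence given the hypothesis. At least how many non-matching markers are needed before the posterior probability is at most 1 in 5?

Prior odds: 0.875 ÷ 0.125 = 7.
Likelihood ratio per non-matching marker = 0.3.
Target posterior odds = 0.2/0.8 = 0.25.
Need 7 × 0.3ⁿ ≤ 0.25, i.e. 0.3ⁿ ≤ 1/28.
0.3² = 0.09 is still above 1/28 but 0.3³ = 0.027 is at or below it, so n = 3.

3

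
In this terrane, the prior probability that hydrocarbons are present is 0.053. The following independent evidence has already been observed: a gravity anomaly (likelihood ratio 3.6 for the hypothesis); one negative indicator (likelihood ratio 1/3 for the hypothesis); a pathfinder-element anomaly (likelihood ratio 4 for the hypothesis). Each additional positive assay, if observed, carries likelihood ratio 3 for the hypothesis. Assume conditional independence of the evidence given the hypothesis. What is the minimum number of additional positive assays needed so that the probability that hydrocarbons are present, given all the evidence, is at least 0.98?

5

Prior odds = 0.053/0.947 = 53/947.
Combined Bayes factor of the evidence already in hand = 3.6 × (1/3) × 4 = 4.8.
Odds after that evidence = (53/947) × 4.8 = 1272/4735.
Target odds = 0.98/0.02 = 49.
Need 3ⁿ ≥ 49 ÷ (1272/4735) = 232015/1272.
3⁴ = 81 falls short of 232015/1272 but 3⁵ = 243 reaches it, so n = 5.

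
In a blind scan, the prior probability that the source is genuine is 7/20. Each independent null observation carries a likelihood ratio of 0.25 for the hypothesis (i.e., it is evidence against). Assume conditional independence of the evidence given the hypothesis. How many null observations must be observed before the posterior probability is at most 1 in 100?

Prior odds = 0.35/0.65 = 7/13.
Likelihood ratio per null observation = 0.25.
Target odds: 0.01 ÷ 0.99 = 1/99.
Require 0.25ⁿ ≤ 1/99 ÷ (7/13) = 13/693.
0.25² = 0.0625 is still above 13/693 but 0.25³ = 0.015625 is at or below it, so n = 3.

3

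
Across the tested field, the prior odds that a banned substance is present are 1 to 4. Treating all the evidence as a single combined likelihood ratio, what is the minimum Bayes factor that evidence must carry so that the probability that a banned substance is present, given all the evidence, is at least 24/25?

96

Prior odds = 0.25.
Target odds = 0.96/0.04 = 24.
Required Bayes factor = 24 ÷ 0.25 = 96.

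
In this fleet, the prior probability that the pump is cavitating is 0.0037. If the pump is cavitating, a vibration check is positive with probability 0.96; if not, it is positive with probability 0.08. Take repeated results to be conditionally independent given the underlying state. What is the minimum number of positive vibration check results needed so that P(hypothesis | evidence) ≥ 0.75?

Prior odds: 0.0037 ÷ 0.9963 = 37/9963.
Likelihood ratio of a positive = 0.96/0.08 = 12.
Target odds: 0.75 ÷ 0.25 = 3.
Require 12ⁿ ≥ 3 ÷ (37/9963) = 29889/37.
12² = 144 falls short of 29889/37 but 12³ = 1728 reaches it, so n = 3.

3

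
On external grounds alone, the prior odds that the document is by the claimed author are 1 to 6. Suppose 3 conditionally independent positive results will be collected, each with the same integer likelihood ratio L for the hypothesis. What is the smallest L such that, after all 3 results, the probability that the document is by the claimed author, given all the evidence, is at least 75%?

3

Prior odds = 1/6.
Target odds = 0.75/0.25 = 3.
Need L³ ≥ 3 ÷ (1/6) = 18.
2³ = 8 < 18 ≤ 27 = 3³, so L = 3.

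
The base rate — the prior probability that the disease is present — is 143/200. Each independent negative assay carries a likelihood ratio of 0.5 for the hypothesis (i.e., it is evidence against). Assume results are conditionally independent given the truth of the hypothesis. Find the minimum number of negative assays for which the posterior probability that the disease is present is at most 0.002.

Prior odds = 0.715/0.285 = 143/57.
Likelihood ratio per negative assay = 0.5.
Target posterior odds = 0.002/0.998 = 1/499.
Require 0.5ⁿ ≤ 1/499 ÷ (143/57) = 57/71357.
0.5¹⁰ = 1/1024 is still above 57/71357 but 0.5¹¹ = 1/2048 is at or below it, so n = 11.

11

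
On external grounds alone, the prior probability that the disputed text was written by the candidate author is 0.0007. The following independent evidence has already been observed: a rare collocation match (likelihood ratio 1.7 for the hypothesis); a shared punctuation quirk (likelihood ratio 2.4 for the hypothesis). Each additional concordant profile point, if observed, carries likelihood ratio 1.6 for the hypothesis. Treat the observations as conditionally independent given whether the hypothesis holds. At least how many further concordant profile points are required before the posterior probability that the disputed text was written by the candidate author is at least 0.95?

Prior odds = 0.0007/0.9993 = 7/9993.
Combined Bayes factor of the evidence already in hand = 1.7 × 2.4 = 4.08.
Odds after that evidence = (7/9993) × 4.08 = 238/83275.
Target odds = 0.95/0.05 = 19.
Need 1.6ⁿ ≥ 19 ÷ (238/83275) = 1582225/238.
1.6¹⁸ ≈4722.37 falls short of 1582225/238 but 1.6¹⁹ ≈7555.79 reaches it, so n = 19.

19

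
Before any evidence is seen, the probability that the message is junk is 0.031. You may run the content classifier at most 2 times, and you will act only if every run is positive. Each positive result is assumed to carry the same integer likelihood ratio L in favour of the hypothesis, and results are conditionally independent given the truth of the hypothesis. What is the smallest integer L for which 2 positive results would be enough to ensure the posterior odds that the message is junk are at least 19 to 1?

25

Prior odds = 0.031/0.969 = 31/969.
Target odds = 19.
Need L² ≥ 19 ÷ (31/969) = 18411/31.
24² = 576 < 18411/31 ≤ 625 = 25², so L = 25.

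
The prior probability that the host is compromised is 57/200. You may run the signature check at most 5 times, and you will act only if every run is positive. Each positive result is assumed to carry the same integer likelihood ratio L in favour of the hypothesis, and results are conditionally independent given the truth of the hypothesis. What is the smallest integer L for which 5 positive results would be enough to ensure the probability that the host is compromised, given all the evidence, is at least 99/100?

4

Prior odds = 0.285/0.715 = 57/143.
Target odds = 0.99/0.01 = 99.
Need L⁵ ≥ 99 ÷ (57/143) = 4719/19.
3⁵ = 243 < 4719/19 ≤ 1024 = 4⁵, so L = 4.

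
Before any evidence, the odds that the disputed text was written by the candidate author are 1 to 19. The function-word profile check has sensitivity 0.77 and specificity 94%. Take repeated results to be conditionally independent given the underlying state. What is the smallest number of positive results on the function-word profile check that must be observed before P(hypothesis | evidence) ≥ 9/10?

Prior odds = 1/19.
False-positive rate = 1 − 0.94 = 0.06; likelihood ratio of a positive = 0.77/0.06 = 77/6.
Target odds: 0.9 ÷ 0.1 = 9.
Need (1/19) × (77/6)ⁿ ≥ 9, i.e. (77/6)ⁿ ≥ 171.
(77/6)² = 5929/36 falls short of 171 but (77/6)³ = 456533/216 reaches it, so n = 3.

3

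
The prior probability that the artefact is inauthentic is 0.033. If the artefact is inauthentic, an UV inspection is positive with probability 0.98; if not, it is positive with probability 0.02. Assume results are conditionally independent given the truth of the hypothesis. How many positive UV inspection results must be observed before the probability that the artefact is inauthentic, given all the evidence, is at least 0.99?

3

Prior odds = 0.033/0.967 = 33/967.
Likelihood ratio of a positive = 0.98/0.02 = 49.
Target odds: 0.99 ÷ 0.01 = 99.
Need (33/967) × 49ⁿ ≥ 99, i.e. 49ⁿ ≥ 2901.
49² = 2401 falls short of 2901 but 49³ = 117649 reaches it, so n = 3.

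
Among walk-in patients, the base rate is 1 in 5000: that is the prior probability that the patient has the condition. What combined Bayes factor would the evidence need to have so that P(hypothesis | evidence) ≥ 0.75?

Prior odds = 0.0002/0.9998 = 1/4999.
Target odds = 0.75/0.25 = 3.
Required Bayes factor = 3 ÷ (1/4999) = 14997.

14997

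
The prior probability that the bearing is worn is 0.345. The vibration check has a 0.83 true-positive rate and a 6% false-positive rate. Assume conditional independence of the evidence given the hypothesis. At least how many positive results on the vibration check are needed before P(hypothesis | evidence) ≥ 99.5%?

Prior odds: 0.345 ÷ 0.655 = 69/131.
Likelihood ratio of a positive result = 0.83/0.06 = 83/6.
Target posterior odds = 0.995/0.005 = 199.
Require (83/6)ⁿ ≥ 199 ÷ (69/131) = 26069/69.
(83/6)² = 6889/36 falls short of 26069/69 but (83/6)³ = 571787/216 reaches it, so n = 3.

3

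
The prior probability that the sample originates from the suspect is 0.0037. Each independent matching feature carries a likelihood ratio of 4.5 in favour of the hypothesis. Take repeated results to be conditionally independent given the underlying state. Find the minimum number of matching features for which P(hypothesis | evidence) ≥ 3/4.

5

Prior odds = 0.0037/0.9963 = 37/9963.
Likelihood ratio per matching feature = 4.5.
Target odds: 0.75 ÷ 0.25 = 3.
Need (37/9963) × 4.5ⁿ ≥ 3, i.e. 4.5ⁿ ≥ 29889/37.
4.5⁴ = 410.0625 falls short of 29889/37 but 4.5⁵ = 1845.28125 reaches it, so n = 5.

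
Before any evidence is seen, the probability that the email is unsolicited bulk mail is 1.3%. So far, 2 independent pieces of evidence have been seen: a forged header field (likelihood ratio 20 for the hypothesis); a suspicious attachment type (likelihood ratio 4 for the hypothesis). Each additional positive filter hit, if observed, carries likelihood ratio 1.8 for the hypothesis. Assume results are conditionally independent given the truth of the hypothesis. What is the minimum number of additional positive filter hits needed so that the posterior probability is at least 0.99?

8

Prior odds = 0.013/0.987 = 13/987.
Combined Bayes factor of the evidence already in hand = 20 × 4 = 80.
Odds after that evidence = (13/987) × 80 = 1040/987.
Target odds = 0.99/0.01 = 99.
Need 1.8ⁿ ≥ 99 ÷ (1040/987) = 97713/1040.
1.8⁷ = 4782969/78125 falls short of 97713/1040 but 1.8⁸ = 43046721/390625 reaches it, so n = 8.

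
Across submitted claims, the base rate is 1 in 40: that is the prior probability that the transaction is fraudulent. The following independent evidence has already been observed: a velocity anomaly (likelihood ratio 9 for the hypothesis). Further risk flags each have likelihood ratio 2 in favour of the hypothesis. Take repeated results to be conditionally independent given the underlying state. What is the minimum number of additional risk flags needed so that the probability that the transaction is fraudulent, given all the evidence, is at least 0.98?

8

Prior odds = 0.025/0.975 = 1/39.
Bayes factor of the evidence already in hand = 9.
Odds after that evidence = (1/39) × 9 = 3/13.
Target odds = 0.98/0.02 = 49.
Need 2ⁿ ≥ 49 ÷ (3/13) = 637/3.
2⁷ = 128 falls short of 637/3 but 2⁸ = 256 reaches it, so n = 8.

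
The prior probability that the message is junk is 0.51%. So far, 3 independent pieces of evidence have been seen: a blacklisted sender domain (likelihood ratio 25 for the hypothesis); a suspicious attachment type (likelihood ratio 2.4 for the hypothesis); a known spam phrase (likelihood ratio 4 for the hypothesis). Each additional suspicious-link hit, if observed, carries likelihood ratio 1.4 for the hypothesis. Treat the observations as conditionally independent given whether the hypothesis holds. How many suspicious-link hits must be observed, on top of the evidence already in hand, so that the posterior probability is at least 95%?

9

Prior odds = 0.0051/0.9949 = 51/9949.
Combined Bayes factor of the evidence already in hand = 25 × 2.4 × 4 = 240.
Odds after that evidence = (51/9949) × 240 = 12240/9949.
Target odds = 0.95/0.05 = 19.
Need 1.4ⁿ ≥ 19 ÷ (12240/9949) = 189031/12240.
1.4⁸ = 5764801/390625 falls short of 189031/12240 but 1.4⁹ = 40353607/1953125 reaches it, so n = 9.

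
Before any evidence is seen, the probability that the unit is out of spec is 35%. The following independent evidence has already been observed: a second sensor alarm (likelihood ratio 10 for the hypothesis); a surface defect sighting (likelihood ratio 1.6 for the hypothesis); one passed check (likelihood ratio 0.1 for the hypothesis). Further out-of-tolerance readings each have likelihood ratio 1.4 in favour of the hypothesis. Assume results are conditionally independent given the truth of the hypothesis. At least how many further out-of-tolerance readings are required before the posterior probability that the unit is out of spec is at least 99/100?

Prior odds = 0.35/0.65 = 7/13.
Combined Bayes factor of the evidence already in hand = 10 × 1.6 × 0.1 = 1.6.
Odds after that evidence = (7/13) × 1.6 = 56/65.
Target odds = 0.99/0.01 = 99.
Need 1.4ⁿ ≥ 99 ÷ (56/65) = 6435/56.
1.4¹⁴ ≈111.12 falls short of 6435/56 but 1.4¹⁵ ≈155.568 reaches it, so n = 15.

15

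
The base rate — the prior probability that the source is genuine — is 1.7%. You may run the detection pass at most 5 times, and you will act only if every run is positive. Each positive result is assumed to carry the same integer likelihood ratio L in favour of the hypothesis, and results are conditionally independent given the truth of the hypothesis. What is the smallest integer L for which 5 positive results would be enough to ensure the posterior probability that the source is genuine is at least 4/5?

3

Prior odds = 0.017/0.983 = 17/983.
Target odds = 0.8/0.2 = 4.
Need L⁵ ≥ 4 ÷ (17/983) = 3932/17.
2⁵ = 32 < 3932/17 ≤ 243 = 3⁵, so L = 3.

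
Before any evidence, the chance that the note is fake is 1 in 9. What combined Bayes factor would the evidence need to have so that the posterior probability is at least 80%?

Prior odds = (1/9)/(8/9) = 0.125.
Target odds = 0.8/0.2 = 4.
Required Bayes factor = 4 ÷ 0.125 = 32.

32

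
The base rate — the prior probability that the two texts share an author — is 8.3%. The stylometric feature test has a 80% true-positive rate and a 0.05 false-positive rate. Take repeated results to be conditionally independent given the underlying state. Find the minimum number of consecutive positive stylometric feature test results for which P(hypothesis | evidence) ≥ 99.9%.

Prior odds = 0.083/0.917 = 83/917.
Likelihood ratio of a positive result = 0.8/0.05 = 16.
Target posterior odds = 0.999/0.001 = 999.
Need (83/917) × 16ⁿ ≥ 999, i.e. 16ⁿ ≥ 916083/83.
16³ = 4096 falls short of 916083/83 but 16⁴ = 65536 reaches it, so n = 4.

4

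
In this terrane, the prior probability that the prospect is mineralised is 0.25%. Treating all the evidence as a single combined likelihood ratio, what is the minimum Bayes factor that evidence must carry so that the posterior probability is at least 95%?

7581

Prior odds = 0.0025/0.9975 = 1/399.
Target odds = 0.95/0.05 = 19.
Required Bayes factor = 19 ÷ (1/399) = 7581.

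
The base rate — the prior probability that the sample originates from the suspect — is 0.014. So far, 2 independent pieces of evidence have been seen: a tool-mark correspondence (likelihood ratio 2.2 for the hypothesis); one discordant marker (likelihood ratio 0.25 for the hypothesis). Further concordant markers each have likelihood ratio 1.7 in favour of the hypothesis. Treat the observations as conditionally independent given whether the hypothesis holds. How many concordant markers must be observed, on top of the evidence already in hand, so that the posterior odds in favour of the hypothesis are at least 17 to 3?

Prior odds = 0.014/0.986 = 7/493.
Combined Bayes factor of the evidence already in hand = 2.2 × 0.25 = 0.55.
Odds after that evidence = (7/493) × 0.55 = 77/9860.
Target odds = 17/3.
Need 1.7ⁿ ≥ 17/3 ÷ (77/9860) = 167620/231.
1.7¹² ≈582.622 falls short of 167620/231 but 1.7¹³ ≈990.458 reaches it, so n = 13.

13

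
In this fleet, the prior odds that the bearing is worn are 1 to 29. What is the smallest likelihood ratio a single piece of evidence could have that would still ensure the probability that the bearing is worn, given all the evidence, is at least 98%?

Prior odds = 1/29.
Target odds = 0.98/0.02 = 49.
Required Bayes factor = 49 ÷ (1/29) = 1421.

1421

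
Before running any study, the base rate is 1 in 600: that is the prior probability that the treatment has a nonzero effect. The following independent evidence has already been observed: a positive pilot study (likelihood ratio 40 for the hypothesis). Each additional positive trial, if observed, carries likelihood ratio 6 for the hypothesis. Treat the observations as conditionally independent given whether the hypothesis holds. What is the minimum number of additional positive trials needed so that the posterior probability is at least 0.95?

4

Prior odds = (1/600)/(599/600) = 1/599.
Bayes factor of the evidence already in hand = 40.
Odds after that evidence = (1/599) × 40 = 40/599.
Target odds = 0.95/0.05 = 19.
Need 6ⁿ ≥ 19 ÷ (40/599) = 284.525.
6³ = 216 falls short of 284.525 but 6⁴ = 1296 reaches it, so n = 4.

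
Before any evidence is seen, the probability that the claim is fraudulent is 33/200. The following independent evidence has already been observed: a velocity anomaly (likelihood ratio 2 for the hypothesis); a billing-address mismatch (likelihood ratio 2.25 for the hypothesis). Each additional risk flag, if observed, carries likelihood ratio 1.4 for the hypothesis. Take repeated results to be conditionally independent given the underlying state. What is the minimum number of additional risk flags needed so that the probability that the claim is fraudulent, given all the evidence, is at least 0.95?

10

Prior odds = 0.165/0.835 = 33/167.
Combined Bayes factor of the evidence already in hand = 2 × 2.25 = 4.5.
Odds after that evidence = (33/167) × 4.5 = 297/334.
Target odds = 0.95/0.05 = 19.
Need 1.4ⁿ ≥ 19 ÷ (297/334) = 6346/297.
1.4⁹ = 40353607/1953125 falls short of 6346/297 but 1.4¹⁰ = 282475249/9765625 reaches it, so n = 10.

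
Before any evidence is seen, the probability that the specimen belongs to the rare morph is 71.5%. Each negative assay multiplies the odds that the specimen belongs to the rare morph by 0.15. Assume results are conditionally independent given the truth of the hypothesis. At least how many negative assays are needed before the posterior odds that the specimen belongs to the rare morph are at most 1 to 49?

3

Prior odds = 0.715/0.285 = 143/57.
Likelihood ratio per negative assay = 0.15.
Target odds = 1/49.
Require 0.15ⁿ ≤ 1/49 ÷ (143/57) = 57/7007.
0.15² = 0.0225 is still above 57/7007 but 0.15³ = 0.003375 is at or below it, so n = 3.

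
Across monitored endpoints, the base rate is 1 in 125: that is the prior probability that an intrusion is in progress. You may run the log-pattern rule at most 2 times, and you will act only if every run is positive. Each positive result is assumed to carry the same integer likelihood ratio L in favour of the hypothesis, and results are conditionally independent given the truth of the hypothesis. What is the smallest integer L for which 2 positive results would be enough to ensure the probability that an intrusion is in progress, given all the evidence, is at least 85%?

Prior odds = 0.008/0.992 = 1/124.
Target odds = 0.85/0.15 = 17/3.
Need L² ≥ 17/3 ÷ (1/124) = 2108/3.
26² = 676 < 2108/3 ≤ 729 = 27², so L = 27.

27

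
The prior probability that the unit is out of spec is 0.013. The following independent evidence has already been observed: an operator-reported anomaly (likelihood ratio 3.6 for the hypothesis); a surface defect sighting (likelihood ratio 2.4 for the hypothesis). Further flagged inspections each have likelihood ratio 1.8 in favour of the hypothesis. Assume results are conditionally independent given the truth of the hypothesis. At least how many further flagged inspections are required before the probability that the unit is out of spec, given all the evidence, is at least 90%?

8

Prior odds = 0.013/0.987 = 13/987.
Combined Bayes factor of the evidence already in hand = 3.6 × 2.4 = 8.64.
Odds after that evidence = (13/987) × 8.64 = 936/8225.
Target odds = 0.9/0.1 = 9.
Need 1.8ⁿ ≥ 9 ÷ (936/8225) = 8225/104.
1.8⁷ = 4782969/78125 falls short of 8225/104 but 1.8⁸ = 43046721/390625 reaches it, so n = 8.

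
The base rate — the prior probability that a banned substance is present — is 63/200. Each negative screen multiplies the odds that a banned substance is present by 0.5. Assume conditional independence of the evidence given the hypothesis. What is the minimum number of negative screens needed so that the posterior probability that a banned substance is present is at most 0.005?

7

Prior odds = 0.315/0.685 = 63/137.
Likelihood ratio per negative screen = 0.5.
Target odds: 0.005 ÷ 0.995 = 1/199.
Need (63/137) × 0.5ⁿ ≤ 1/199, i.e. 0.5ⁿ ≤ 137/12537.
0.5⁶ = 0.015625 is still above 137/12537 but 0.5⁷ = 0.0078125 is at or below it, so n = 7.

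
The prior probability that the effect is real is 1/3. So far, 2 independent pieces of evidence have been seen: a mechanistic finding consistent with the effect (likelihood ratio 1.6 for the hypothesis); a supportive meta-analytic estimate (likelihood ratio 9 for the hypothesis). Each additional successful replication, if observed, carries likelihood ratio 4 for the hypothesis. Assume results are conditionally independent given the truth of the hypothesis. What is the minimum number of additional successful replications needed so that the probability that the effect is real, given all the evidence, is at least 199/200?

3

Prior odds = (1/3)/(2/3) = 0.5.
Combined Bayes factor of the evidence already in hand = 1.6 × 9 = 14.4.
Odds after that evidence = 0.5 × 14.4 = 7.2.
Target odds = 0.995/0.005 = 199.
Need 4ⁿ ≥ 199 ÷ 7.2 = 995/36.
4² = 16 falls short of 995/36 but 4³ = 64 reaches it, so n = 3.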